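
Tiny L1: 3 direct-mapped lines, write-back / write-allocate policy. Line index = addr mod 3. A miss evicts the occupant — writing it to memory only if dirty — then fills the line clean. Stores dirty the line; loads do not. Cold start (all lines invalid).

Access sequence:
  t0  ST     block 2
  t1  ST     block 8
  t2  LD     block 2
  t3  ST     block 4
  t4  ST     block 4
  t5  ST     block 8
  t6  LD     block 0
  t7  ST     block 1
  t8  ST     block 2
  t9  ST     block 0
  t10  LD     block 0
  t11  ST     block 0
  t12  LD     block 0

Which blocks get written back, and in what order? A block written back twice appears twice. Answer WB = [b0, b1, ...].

0: W B2 → L2 miss [D]
1: W B8 → L2 miss wb→B2 [D]
2: R B2 → L2 miss wb→B8 [-]
3: W B4 → L1 miss [D]
4: W B4 → L1 hit [D]
5: W B8 → L2 miss [D]
6: R B0 → L0 miss [-]
7: W B1 → L1 miss wb→B4 [D]
8: W B2 → L2 miss wb→B8 [D]
9: W B0 → L0 hit [D]
10: R B0 → L0 hit [D]
11: W B0 → L0 hit [D]
12: R B0 → L0 hit [D]

WB = [2, 8, 4, 8]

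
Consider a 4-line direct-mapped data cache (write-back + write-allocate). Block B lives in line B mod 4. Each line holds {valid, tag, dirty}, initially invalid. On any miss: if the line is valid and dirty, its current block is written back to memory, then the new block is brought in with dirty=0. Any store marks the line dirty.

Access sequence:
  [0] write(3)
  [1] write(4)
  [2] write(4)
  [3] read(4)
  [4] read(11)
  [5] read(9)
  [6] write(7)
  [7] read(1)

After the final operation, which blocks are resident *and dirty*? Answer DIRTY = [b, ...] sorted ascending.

0: W B3 -> L3 miss  d=D]
1: W B4 -> L0 miss  d=D]
2: W B4 -> L0 hit  d=D]
3: R B4 -> L0 hit  d=D]
4: R B11 -> L3 miss wb->B3  d=-]
5: R B9 -> L1 miss  d=-]
6: W B7 -> L3 miss  d=D]
7: R B1 -> L1 miss  d=-]

DIRTY = [4, 7]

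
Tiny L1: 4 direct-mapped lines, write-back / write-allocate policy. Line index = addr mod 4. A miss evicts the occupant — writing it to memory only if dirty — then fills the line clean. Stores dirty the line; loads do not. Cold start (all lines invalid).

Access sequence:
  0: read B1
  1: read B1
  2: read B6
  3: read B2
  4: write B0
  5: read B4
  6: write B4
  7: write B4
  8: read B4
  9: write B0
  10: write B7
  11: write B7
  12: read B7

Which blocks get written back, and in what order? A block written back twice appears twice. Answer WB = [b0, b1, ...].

WB = [0, 4]

0: R B1 -> L1 miss  d=-]
1: R B1 -> L1 hit  d=-]
2: R B6 -> L2 miss  d=-]
3: R B2 -> L2 miss  d=-]
4: W B0 -> L0 miss  d=D]
5: R B4 -> L0 miss wb->B0  d=-]
6: W B4 -> L0 hit  d=D]
7: W B4 -> L0 hit  d=D]
8: R B4 -> L0 hit  d=D]
9: W B0 -> L0 miss wb->B4  d=D]
10: W B7 -> L3 miss  d=D]
11: W B7 -> L3 hit  d=D]
12: R B7 -> L3 hit  d=D]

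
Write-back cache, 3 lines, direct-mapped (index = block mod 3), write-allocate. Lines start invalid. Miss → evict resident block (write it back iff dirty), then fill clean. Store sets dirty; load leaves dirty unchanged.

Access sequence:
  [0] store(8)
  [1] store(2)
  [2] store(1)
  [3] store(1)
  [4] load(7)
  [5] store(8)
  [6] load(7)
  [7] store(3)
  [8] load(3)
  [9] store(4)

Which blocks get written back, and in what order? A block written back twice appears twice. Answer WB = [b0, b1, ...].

WB = [8, 1, 2]

  0 | W B8 → L2 miss [D]
  1 | W B2 → L2 miss wb→B8 [D]
  2 | W B1 → L1 miss [D]
  3 | W B1 → L1 hit [D]
  4 | R B7 → L1 miss wb→B1 [-]
  5 | W B8 → L2 miss wb→B2 [D]
  6 | R B7 → L1 hit [-]
  7 | W B3 → L0 miss [D]
  8 | R B3 → L0 hit [D]
  9 | W B4 → L1 miss [D]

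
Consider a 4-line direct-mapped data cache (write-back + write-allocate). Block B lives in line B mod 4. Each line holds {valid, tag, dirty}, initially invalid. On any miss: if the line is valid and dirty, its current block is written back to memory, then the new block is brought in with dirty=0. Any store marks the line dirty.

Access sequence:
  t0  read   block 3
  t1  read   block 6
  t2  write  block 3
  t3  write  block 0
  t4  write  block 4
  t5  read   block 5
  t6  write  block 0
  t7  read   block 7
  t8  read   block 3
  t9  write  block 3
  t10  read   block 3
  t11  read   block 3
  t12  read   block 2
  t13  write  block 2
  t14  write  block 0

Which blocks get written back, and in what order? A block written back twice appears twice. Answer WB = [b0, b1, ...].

0: R B3 → L3 miss [-]
1: R B6 → L2 miss [-]
2: W B3 → L3 hit [D]
3: W B0 → L0 miss [D]
4: W B4 → L0 miss wb→B0 [D]
5: R B5 → L1 miss [-]
6: W B0 → L0 miss wb→B4 [D]
7: R B7 → L3 miss wb→B3 [-]
8: R B3 → L3 miss [-]
9: W B3 → L3 hit [D]
10: R B3 → L3 hit [D]
11: R B3 → L3 hit [D]
12: R B2 → L2 miss [-]
13: W B2 → L2 hit [D]
14: W B0 → L0 hit [D]

WB = [0, 4, 3]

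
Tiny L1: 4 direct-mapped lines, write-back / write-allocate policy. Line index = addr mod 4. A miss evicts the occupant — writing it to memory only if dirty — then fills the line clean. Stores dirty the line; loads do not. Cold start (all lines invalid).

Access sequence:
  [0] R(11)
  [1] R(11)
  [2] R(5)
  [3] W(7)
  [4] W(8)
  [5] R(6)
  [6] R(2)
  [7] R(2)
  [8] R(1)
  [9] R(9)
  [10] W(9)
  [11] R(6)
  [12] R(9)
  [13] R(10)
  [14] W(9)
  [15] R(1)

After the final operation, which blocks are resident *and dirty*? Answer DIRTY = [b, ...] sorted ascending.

DIRTY = [7, 8]

  0 | R B11 → L3 miss [-]
  1 | R B11 → L3 hit [-]
  2 | R B5 → L1 miss [-]
  3 | W B7 → L3 miss [D]
  4 | W B8 → L0 miss [D]
  5 | R B6 → L2 miss [-]
  6 | R B2 → L2 miss [-]
  7 | R B2 → L2 hit [-]
  8 | R B1 → L1 miss [-]
  9 | R B9 → L1 miss [-]
  10 | W B9 → L1 hit [D]
  11 | R B6 → L2 miss [-]
  12 | R B9 → L1 hit [D]
  13 | R B10 → L2 miss [-]
  14 | W B9 → L1 hit [D]
  15 | R B1 → L1 miss wb→B9 [-]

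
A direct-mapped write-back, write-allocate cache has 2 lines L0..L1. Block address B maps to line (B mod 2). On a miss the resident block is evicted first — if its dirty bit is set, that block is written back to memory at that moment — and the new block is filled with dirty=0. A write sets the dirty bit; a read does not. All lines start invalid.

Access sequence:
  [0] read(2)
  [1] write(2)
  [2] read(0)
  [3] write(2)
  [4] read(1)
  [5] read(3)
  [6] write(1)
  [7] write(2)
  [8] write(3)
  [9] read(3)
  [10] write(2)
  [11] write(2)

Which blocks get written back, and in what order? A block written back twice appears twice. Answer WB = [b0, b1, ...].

0: R B2 -> L0 miss  d=-]
1: W B2 -> L0 hit  d=D]
2: R B0 -> L0 miss wb->B2  d=-]
3: W B2 -> L0 miss  d=D]
4: R B1 -> L1 miss  d=-]
5: R B3 -> L1 miss  d=-]
6: W B1 -> L1 miss  d=D]
7: W B2 -> L0 hit  d=D]
8: W B3 -> L1 miss wb->B1  d=D]
9: R B3 -> L1 hit  d=D]
10: W B2 -> L0 hit  d=D]
11: W B2 -> L0 hit  d=D]

WB = [2, 1]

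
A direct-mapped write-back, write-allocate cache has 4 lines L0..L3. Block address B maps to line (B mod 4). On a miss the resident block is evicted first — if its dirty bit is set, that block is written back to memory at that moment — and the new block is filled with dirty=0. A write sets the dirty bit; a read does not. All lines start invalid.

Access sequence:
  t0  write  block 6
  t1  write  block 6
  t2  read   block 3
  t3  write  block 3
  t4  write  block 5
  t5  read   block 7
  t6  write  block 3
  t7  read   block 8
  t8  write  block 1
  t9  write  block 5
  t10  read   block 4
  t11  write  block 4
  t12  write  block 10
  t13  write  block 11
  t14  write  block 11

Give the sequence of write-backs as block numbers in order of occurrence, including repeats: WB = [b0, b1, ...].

WB = [3, 5, 1, 6, 3]

0: W B6 -> L2 miss  d=D]
1: W B6 -> L2 hit  d=D]
2: R B3 -> L3 miss  d=-]
3: W B3 -> L3 hit  d=D]
4: W B5 -> L1 miss  d=D]
5: R B7 -> L3 miss wb->B3  d=-]
6: W B3 -> L3 miss  d=D]
7: R B8 -> L0 miss  d=-]
8: W B1 -> L1 miss wb->B5  d=D]
9: W B5 -> L1 miss wb->B1  d=D]
10: R B4 -> L0 miss  d=-]
11: W B4 -> L0 hit  d=D]
12: W B10 -> L2 miss wb->B6  d=D]
13: W B11 -> L3 miss wb->B3  d=D]
14: W B11 -> L3 hit  d=D]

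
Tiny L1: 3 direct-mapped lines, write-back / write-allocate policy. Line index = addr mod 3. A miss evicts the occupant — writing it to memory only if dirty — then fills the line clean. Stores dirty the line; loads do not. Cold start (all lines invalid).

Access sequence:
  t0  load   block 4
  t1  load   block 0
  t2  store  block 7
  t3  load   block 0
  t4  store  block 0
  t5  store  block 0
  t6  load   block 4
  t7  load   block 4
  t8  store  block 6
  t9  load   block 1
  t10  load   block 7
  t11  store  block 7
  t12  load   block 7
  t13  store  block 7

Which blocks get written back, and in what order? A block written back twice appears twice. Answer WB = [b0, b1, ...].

WB = [7, 0]

  0 | R B4 → L1 miss [-]
  1 | R B0 → L0 miss [-]
  2 | W B7 → L1 miss [D]
  3 | R B0 → L0 hit [-]
  4 | W B0 → L0 hit [D]
  5 | W B0 → L0 hit [D]
  6 | R B4 → L1 miss wb→B7 [-]
  7 | R B4 → L1 hit [-]
  8 | W B6 → L0 miss wb→B0 [D]
  9 | R B1 → L1 miss [-]
  10 | R B7 → L1 miss [-]
  11 | W B7 → L1 hit [D]
  12 | R B7 → L1 hit [D]
  13 | W B7 → L1 hit [D]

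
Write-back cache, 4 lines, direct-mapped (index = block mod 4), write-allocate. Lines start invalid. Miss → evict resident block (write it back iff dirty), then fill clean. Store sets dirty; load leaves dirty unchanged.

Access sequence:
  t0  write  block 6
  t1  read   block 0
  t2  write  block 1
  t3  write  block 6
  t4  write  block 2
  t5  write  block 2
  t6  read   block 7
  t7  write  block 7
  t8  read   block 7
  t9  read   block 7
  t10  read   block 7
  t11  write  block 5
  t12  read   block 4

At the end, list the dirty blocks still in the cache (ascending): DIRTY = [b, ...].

0: W B6 → L2 miss [D]
1: R B0 → L0 miss [-]
2: W B1 → L1 miss [D]
3: W B6 → L2 hit [D]
4: W B2 → L2 miss wb→B6 [D]
5: W B2 → L2 hit [D]
6: R B7 → L3 miss [-]
7: W B7 → L3 hit [D]
8: R B7 → L3 hit [D]
9: R B7 → L3 hit [D]
10: R B7 → L3 hit [D]
11: W B5 → L1 miss wb→B1 [D]
12: R B4 → L0 miss [-]

DIRTY = [2, 5, 7]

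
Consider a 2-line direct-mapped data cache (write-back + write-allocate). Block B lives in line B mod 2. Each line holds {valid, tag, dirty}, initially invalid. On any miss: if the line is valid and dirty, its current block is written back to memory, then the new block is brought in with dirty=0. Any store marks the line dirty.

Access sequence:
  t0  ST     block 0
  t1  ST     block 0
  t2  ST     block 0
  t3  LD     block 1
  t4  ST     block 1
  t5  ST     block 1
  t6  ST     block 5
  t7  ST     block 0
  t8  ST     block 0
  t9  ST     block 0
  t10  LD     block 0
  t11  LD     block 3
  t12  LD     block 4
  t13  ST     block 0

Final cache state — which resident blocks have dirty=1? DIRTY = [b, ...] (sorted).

0: W B0 -> L0 miss  d=D]
1: W B0 -> L0 hit  d=D]
2: W B0 -> L0 hit  d=D]
3: R B1 -> L1 miss  d=-]
4: W B1 -> L1 hit  d=D]
5: W B1 -> L1 hit  d=D]
6: W B5 -> L1 miss wb->B1  d=D]
7: W B0 -> L0 hit  d=D]
8: W B0 -> L0 hit  d=D]
9: W B0 -> L0 hit  d=D]
10: R B0 -> L0 hit  d=D]
11: R B3 -> L1 miss wb->B5  d=-]
12: R B4 -> L0 miss wb->B0  d=-]
13: W B0 -> L0 miss  d=D]

DIRTY = [0]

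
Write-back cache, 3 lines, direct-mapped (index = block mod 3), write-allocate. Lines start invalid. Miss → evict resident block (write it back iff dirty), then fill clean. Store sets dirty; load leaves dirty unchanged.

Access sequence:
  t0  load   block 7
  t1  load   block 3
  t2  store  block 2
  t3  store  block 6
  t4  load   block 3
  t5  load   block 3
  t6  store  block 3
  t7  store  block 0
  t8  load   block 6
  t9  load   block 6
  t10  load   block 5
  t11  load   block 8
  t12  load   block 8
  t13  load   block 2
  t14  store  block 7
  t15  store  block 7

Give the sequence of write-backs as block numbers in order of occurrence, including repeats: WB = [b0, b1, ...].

WB = [6, 3, 0, 2]

0: R B7 → L1 miss [-]
1: R B3 → L0 miss [-]
2: W B2 → L2 miss [D]
3: W B6 → L0 miss [D]
4: R B3 → L0 miss wb→B6 [-]
5: R B3 → L0 hit [-]
6: W B3 → L0 hit [D]
7: W B0 → L0 miss wb→B3 [D]
8: R B6 → L0 miss wb→B0 [-]
9: R B6 → L0 hit [-]
10: R B5 → L2 miss wb→B2 [-]
11: R B8 → L2 miss [-]
12: R B8 → L2 hit [-]
13: R B2 → L2 miss [-]
14: W B7 → L1 hit [D]
15: W B7 → L1 hit [D]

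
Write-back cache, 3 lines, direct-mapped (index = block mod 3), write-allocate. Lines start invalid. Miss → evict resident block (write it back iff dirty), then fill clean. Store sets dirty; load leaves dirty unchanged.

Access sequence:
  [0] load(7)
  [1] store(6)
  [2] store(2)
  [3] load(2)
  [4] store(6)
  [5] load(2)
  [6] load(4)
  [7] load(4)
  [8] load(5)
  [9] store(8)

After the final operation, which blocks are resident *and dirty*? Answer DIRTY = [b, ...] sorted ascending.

0: R B7 → L1 miss [-]
1: W B6 → L0 miss [D]
2: W B2 → L2 miss [D]
3: R B2 → L2 hit [D]
4: W B6 → L0 hit [D]
5: R B2 → L2 hit [D]
6: R B4 → L1 miss [-]
7: R B4 → L1 hit [-]
8: R B5 → L2 miss wb→B2 [-]
9: W B8 → L2 miss [D]

DIRTY = [6, 8]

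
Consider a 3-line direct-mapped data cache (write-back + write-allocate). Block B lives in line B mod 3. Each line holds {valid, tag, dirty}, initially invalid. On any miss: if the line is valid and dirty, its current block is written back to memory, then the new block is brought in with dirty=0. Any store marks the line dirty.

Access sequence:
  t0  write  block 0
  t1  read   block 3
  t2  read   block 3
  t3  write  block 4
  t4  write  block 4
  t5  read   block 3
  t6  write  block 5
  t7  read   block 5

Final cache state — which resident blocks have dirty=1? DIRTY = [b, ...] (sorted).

DIRTY = [4, 5]

  0 | W B0 → L0 miss [D]
  1 | R B3 → L0 miss wb→B0 [-]
  2 | R B3 → L0 hit [-]
  3 | W B4 → L1 miss [D]
  4 | W B4 → L1 hit [D]
  5 | R B3 → L0 hit [-]
  6 | W B5 → L2 miss [D]
  7 | R B5 → L2 hit [D]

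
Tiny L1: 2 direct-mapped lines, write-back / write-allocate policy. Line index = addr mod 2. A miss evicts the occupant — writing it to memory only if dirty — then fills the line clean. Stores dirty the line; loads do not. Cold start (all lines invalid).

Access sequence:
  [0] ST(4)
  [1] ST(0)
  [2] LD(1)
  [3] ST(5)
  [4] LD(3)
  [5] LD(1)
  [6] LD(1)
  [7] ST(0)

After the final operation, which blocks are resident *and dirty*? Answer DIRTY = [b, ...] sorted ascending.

DIRTY = [0]

0: W B4 -> L0 miss  d=D]
1: W B0 -> L0 miss wb->B4  d=D]
2: R B1 -> L1 miss  d=-]
3: W B5 -> L1 miss  d=D]
4: R B3 -> L1 miss wb->B5  d=-]
5: R B1 -> L1 miss  d=-]
6: R B1 -> L1 hit  d=-]
7: W B0 -> L0 hit  d=D]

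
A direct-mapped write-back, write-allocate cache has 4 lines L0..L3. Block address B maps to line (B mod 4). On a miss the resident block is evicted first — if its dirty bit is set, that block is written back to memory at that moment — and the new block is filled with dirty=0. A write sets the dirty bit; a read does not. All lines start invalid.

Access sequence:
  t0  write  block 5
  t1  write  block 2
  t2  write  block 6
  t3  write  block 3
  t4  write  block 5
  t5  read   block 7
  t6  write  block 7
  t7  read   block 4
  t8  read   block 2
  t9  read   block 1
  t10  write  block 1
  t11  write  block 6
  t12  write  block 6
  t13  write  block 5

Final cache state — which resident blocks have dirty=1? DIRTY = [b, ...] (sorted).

0: W B5 → L1 miss [D]
1: W B2 → L2 miss [D]
2: W B6 → L2 miss wb→B2 [D]
3: W B3 → L3 miss [D]
4: W B5 → L1 hit [D]
5: R B7 → L3 miss wb→B3 [-]
6: W B7 → L3 hit [D]
7: R B4 → L0 miss [-]
8: R B2 → L2 miss wb→B6 [-]
9: R B1 → L1 miss wb→B5 [-]
10: W B1 → L1 hit [D]
11: W B6 → L2 miss [D]
12: W B6 → L2 hit [D]
13: W B5 → L1 miss wb→B1 [D]

DIRTY = [5, 6, 7]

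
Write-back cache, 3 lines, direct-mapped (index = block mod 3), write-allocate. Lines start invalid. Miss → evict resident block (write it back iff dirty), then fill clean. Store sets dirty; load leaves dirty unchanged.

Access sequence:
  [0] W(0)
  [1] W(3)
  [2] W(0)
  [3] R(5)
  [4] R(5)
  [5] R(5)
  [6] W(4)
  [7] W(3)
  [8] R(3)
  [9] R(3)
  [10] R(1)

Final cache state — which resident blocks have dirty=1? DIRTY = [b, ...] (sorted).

0: W B0 -> L0 miss  d=D]
1: W B3 -> L0 miss wb->B0  d=D]
2: W B0 -> L0 miss wb->B3  d=D]
3: R B5 -> L2 miss  d=-]
4: R B5 -> L2 hit  d=-]
5: R B5 -> L2 hit  d=-]
6: W B4 -> L1 miss  d=D]
7: W B3 -> L0 miss wb->B0  d=D]
8: R B3 -> L0 hit  d=D]
9: R B3 -> L0 hit  d=D]
10: R B1 -> L1 miss wb->B4  d=-]

DIRTY = [3]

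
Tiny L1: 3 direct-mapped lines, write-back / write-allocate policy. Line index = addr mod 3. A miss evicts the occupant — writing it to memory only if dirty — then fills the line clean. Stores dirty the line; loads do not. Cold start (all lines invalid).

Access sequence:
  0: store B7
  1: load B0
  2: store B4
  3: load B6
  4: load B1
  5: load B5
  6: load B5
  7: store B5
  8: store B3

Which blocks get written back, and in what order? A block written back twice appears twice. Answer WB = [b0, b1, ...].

WB = [7, 4]

  0 | W B7 → L1 miss [D]
  1 | R B0 → L0 miss [-]
  2 | W B4 → L1 miss wb→B7 [D]
  3 | R B6 → L0 miss [-]
  4 | R B1 → L1 miss wb→B4 [-]
  5 | R B5 → L2 miss [-]
  6 | R B5 → L2 hit [-]
  7 | W B5 → L2 hit [D]
  8 | W B3 → L0 miss [D]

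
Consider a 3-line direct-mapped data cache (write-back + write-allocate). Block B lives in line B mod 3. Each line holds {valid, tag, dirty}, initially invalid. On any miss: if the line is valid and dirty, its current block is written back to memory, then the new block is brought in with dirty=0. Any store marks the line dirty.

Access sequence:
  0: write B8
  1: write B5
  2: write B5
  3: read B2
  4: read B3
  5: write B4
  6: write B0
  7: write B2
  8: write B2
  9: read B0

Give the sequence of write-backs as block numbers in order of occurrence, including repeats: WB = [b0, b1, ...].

0: W B8 -> L2 miss  d=D]
1: W B5 -> L2 miss wb->B8  d=D]
2: W B5 -> L2 hit  d=D]
3: R B2 -> L2 miss wb->B5  d=-]
4: R B3 -> L0 miss  d=-]
5: W B4 -> L1 miss  d=D]
6: W B0 -> L0 miss  d=D]
7: W B2 -> L2 hit  d=D]
8: W B2 -> L2 hit  d=D]
9: R B0 -> L0 hit  d=D]

WB = [8, 5]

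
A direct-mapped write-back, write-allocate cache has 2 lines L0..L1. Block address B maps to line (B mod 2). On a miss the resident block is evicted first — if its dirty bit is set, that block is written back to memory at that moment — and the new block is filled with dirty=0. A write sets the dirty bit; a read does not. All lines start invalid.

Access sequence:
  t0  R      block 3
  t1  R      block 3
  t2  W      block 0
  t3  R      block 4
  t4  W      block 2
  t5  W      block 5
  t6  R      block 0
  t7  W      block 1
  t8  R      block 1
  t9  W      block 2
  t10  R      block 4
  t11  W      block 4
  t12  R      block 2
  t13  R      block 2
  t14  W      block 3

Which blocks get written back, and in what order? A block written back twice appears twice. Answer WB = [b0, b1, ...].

WB = [0, 2, 5, 2, 4, 1]

0: R B3 -> L1 miss  d=-]
1: R B3 -> L1 hit  d=-]
2: W B0 -> L0 miss  d=D]
3: R B4 -> L0 miss wb->B0  d=-]
4: W B2 -> L0 miss  d=D]
5: W B5 -> L1 miss  d=D]
6: R B0 -> L0 miss wb->B2  d=-]
7: W B1 -> L1 miss wb->B5  d=D]
8: R B1 -> L1 hit  d=D]
9: W B2 -> L0 miss  d=D]
10: R B4 -> L0 miss wb->B2  d=-]
11: W B4 -> L0 hit  d=D]
12: R B2 -> L0 miss wb->B4  d=-]
13: R B2 -> L0 hit  d=-]
14: W B3 -> L1 miss wb->B1  d=D]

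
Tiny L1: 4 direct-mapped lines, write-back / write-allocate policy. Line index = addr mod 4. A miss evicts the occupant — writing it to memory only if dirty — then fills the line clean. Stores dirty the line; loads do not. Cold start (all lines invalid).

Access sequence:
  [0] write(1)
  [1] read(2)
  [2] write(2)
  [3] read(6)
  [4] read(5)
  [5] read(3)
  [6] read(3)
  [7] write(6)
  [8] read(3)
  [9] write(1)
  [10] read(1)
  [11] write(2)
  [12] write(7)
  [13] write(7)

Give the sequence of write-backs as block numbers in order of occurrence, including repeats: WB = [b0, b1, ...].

WB = [2, 1, 6]

0: W B1 → L1 miss [D]
1: R B2 → L2 miss [-]
2: W B2 → L2 hit [D]
3: R B6 → L2 miss wb→B2 [-]
4: R B5 → L1 miss wb→B1 [-]
5: R B3 → L3 miss [-]
6: R B3 → L3 hit [-]
7: W B6 → L2 hit [D]
8: R B3 → L3 hit [-]
9: W B1 → L1 miss [D]
10: R B1 → L1 hit [D]
11: W B2 → L2 miss wb→B6 [D]
12: W B7 → L3 miss [D]
13: W B7 → L3 hit [D]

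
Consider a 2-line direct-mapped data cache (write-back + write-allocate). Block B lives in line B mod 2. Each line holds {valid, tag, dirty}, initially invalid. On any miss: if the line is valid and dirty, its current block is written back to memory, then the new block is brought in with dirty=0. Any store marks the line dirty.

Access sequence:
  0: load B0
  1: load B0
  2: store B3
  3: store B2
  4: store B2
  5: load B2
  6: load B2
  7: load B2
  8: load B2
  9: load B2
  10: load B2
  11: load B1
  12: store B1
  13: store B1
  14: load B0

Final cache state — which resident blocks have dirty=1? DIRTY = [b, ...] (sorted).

0: R B0 -> L0 miss  d=-]
1: R B0 -> L0 hit  d=-]
2: W B3 -> L1 miss  d=D]
3: W B2 -> L0 miss  d=D]
4: W B2 -> L0 hit  d=D]
5: R B2 -> L0 hit  d=D]
6: R B2 -> L0 hit  d=D]
7: R B2 -> L0 hit  d=D]
8: R B2 -> L0 hit  d=D]
9: R B2 -> L0 hit  d=D]
10: R B2 -> L0 hit  d=D]
11: R B1 -> L1 miss wb->B3  d=-]
12: W B1 -> L1 hit  d=D]
13: W B1 -> L1 hit  d=D]
14: R B0 -> L0 miss wb->B2  d=-]

DIRTY = [1]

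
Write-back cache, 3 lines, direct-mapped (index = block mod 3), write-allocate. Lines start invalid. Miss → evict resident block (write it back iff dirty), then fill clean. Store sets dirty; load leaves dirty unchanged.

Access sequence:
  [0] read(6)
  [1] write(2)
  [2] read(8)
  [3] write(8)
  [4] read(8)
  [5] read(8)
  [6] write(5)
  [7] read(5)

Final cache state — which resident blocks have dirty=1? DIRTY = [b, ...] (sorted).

  0 | R B6 → L0 miss [-]
  1 | W B2 → L2 miss [D]
  2 | R B8 → L2 miss wb→B2 [-]
  3 | W B8 → L2 hit [D]
  4 | R B8 → L2 hit [D]
  5 | R B8 → L2 hit [D]
  6 | W B5 → L2 miss wb→B8 [D]
  7 | R B5 → L2 hit [D]

DIRTY = [5]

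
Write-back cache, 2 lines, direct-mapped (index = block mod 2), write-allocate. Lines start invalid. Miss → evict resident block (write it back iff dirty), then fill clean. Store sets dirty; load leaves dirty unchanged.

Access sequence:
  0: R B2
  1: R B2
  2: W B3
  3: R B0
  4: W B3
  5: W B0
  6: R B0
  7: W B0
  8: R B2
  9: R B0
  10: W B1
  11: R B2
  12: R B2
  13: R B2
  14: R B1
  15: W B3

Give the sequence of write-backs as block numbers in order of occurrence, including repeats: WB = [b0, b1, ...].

0: R B2 → L0 miss [-]
1: R B2 → L0 hit [-]
2: W B3 → L1 miss [D]
3: R B0 → L0 miss [-]
4: W B3 → L1 hit [D]
5: W B0 → L0 hit [D]
6: R B0 → L0 hit [D]
7: W B0 → L0 hit [D]
8: R B2 → L0 miss wb→B0 [-]
9: R B0 → L0 miss [-]
10: W B1 → L1 miss wb→B3 [D]
11: R B2 → L0 miss [-]
12: R B2 → L0 hit [-]
13: R B2 → L0 hit [-]
14: R B1 → L1 hit [D]
15: W B3 → L1 miss wb→B1 [D]

WB = [0, 3, 1]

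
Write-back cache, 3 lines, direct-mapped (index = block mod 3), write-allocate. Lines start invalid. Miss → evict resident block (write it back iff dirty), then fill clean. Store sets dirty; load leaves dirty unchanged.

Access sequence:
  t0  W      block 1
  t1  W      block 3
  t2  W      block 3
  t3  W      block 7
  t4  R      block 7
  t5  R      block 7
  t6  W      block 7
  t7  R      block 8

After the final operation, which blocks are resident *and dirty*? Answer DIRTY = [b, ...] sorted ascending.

DIRTY = [3, 7]

  0 | W B1 → L1 miss [D]
  1 | W B3 → L0 miss [D]
  2 | W B3 → L0 hit [D]
  3 | W B7 → L1 miss wb→B1 [D]
  4 | R B7 → L1 hit [D]
  5 | R B7 → L1 hit [D]
  6 | W B7 → L1 hit [D]
  7 | R B8 → L2 miss [-]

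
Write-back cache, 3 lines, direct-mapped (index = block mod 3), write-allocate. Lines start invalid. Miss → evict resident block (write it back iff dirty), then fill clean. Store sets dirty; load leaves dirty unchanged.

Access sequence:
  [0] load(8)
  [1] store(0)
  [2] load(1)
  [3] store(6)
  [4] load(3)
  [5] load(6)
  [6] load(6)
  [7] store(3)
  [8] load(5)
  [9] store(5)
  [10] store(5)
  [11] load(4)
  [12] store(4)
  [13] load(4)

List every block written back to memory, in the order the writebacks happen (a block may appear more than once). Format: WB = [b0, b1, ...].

WB = [0, 6]

0: R B8 → L2 miss [-]
1: W B0 → L0 miss [D]
2: R B1 → L1 miss [-]
3: W B6 → L0 miss wb→B0 [D]
4: R B3 → L0 miss wb→B6 [-]
5: R B6 → L0 miss [-]
6: R B6 → L0 hit [-]
7: W B3 → L0 miss [D]
8: R B5 → L2 miss [-]
9: W B5 → L2 hit [D]
10: W B5 → L2 hit [D]
11: R B4 → L1 miss [-]
12: W B4 → L1 hit [D]
13: R B4 → L1 hit [D]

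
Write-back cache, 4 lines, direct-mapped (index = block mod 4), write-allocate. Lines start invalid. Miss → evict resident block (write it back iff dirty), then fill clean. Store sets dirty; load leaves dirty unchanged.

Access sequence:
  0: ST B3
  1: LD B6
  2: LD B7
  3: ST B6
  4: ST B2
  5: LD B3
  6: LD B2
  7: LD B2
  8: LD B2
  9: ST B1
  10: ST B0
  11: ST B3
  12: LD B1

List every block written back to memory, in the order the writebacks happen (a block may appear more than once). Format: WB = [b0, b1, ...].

0: W B3 -> L3 miss  d=D]
1: R B6 -> L2 miss  d=-]
2: R B7 -> L3 miss wb->B3  d=-]
3: W B6 -> L2 hit  d=D]
4: W B2 -> L2 miss wb->B6  d=D]
5: R B3 -> L3 miss  d=-]
6: R B2 -> L2 hit  d=D]
7: R B2 -> L2 hit  d=D]
8: R B2 -> L2 hit  d=D]
9: W B1 -> L1 miss  d=D]
10: W B0 -> L0 miss  d=D]
11: W B3 -> L3 hit  d=D]
12: R B1 -> L1 hit  d=D]

WB = [3, 6]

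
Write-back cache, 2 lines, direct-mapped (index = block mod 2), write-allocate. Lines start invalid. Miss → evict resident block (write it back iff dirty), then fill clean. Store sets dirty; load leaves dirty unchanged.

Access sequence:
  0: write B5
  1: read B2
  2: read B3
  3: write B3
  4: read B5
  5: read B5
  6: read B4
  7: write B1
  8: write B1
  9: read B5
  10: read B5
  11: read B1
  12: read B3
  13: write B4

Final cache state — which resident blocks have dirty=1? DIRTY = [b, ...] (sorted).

DIRTY = [4]

  0 | W B5 → L1 miss [D]
  1 | R B2 → L0 miss [-]
  2 | R B3 → L1 miss wb→B5 [-]
  3 | W B3 → L1 hit [D]
  4 | R B5 → L1 miss wb→B3 [-]
  5 | R B5 → L1 hit [-]
  6 | R B4 → L0 miss [-]
  7 | W B1 → L1 miss [D]
  8 | W B1 → L1 hit [D]
  9 | R B5 → L1 miss wb→B1 [-]
  10 | R B5 → L1 hit [-]
  11 | R B1 → L1 miss [-]
  12 | R B3 → L1 miss [-]
  13 | W B4 → L0 hit [D]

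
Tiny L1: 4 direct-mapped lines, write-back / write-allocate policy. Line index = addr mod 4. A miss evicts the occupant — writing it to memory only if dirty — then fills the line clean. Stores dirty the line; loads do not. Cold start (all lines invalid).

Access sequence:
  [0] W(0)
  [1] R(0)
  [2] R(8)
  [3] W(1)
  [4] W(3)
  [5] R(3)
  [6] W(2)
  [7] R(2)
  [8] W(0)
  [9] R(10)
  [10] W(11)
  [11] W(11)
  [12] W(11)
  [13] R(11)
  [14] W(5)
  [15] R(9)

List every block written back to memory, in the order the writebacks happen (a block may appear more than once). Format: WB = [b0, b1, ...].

WB = [0, 2, 3, 1, 5]

  0 | W B0 → L0 miss [D]
  1 | R B0 → L0 hit [D]
  2 | R B8 → L0 miss wb→B0 [-]
  3 | W B1 → L1 miss [D]
  4 | W B3 → L3 miss [D]
  5 | R B3 → L3 hit [D]
  6 | W B2 → L2 miss [D]
  7 | R B2 → L2 hit [D]
  8 | W B0 → L0 miss [D]
  9 | R B10 → L2 miss wb→B2 [-]
  10 | W B11 → L3 miss wb→B3 [D]
  11 | W B11 → L3 hit [D]
  12 | W B11 → L3 hit [D]
  13 | R B11 → L3 hit [D]
  14 | W B5 → L1 miss wb→B1 [D]
  15 | R B9 → L1 miss wb→B5 [-]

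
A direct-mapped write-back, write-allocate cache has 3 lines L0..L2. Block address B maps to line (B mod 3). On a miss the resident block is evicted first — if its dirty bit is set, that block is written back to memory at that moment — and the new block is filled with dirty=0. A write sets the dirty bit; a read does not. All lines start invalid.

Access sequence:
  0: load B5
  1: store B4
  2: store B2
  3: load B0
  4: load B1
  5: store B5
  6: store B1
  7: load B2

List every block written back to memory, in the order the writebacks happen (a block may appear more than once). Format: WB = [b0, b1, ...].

0: R B5 → L2 miss [-]
1: W B4 → L1 miss [D]
2: W B2 → L2 miss [D]
3: R B0 → L0 miss [-]
4: R B1 → L1 miss wb→B4 [-]
5: W B5 → L2 miss wb→B2 [D]
6: W B1 → L1 hit [D]
7: R B2 → L2 miss wb→B5 [-]

WB = [4, 2, 5]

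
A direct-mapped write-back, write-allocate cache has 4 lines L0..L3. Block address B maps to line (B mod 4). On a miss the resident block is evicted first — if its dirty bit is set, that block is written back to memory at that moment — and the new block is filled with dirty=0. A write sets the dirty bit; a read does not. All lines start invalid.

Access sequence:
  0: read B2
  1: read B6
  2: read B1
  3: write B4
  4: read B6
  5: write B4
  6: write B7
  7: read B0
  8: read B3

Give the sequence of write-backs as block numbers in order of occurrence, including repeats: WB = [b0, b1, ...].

0: R B2 → L2 miss [-]
1: R B6 → L2 miss [-]
2: R B1 → L1 miss [-]
3: W B4 → L0 miss [D]
4: R B6 → L2 hit [-]
5: W B4 → L0 hit [D]
6: W B7 → L3 miss [D]
7: R B0 → L0 miss wb→B4 [-]
8: R B3 → L3 miss wb→B7 [-]

WB = [4, 7]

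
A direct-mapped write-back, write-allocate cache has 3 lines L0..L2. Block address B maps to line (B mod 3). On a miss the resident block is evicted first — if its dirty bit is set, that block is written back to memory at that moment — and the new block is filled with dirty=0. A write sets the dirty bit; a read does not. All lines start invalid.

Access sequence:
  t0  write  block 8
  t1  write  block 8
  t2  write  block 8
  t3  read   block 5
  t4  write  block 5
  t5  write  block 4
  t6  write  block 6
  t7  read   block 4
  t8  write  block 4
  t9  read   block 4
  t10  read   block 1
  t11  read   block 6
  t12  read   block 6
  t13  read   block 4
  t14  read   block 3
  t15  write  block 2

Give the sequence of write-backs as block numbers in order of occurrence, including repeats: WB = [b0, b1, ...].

0: W B8 -> L2 miss  d=D]
1: W B8 -> L2 hit  d=D]
2: W B8 -> L2 hit  d=D]
3: R B5 -> L2 miss wb->B8  d=-]
4: W B5 -> L2 hit  d=D]
5: W B4 -> L1 miss  d=D]
6: W B6 -> L0 miss  d=D]
7: R B4 -> L1 hit  d=D]
8: W B4 -> L1 hit  d=D]
9: R B4 -> L1 hit  d=D]
10: R B1 -> L1 miss wb->B4  d=-]
11: R B6 -> L0 hit  d=D]
12: R B6 -> L0 hit  d=D]
13: R B4 -> L1 miss  d=-]
14: R B3 -> L0 miss wb->B6  d=-]
15: W B2 -> L2 miss wb->B5  d=D]

WB = [8, 4, 6, 5]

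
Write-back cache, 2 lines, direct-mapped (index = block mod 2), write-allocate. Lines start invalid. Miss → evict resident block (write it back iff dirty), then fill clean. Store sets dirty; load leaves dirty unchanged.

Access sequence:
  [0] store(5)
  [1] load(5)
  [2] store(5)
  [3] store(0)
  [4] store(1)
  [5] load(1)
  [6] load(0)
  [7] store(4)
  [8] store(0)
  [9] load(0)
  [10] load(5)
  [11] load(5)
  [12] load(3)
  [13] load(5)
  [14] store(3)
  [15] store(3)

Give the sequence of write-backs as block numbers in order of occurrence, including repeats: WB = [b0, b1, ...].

0: W B5 -> L1 miss  d=D]
1: R B5 -> L1 hit  d=D]
2: W B5 -> L1 hit  d=D]
3: W B0 -> L0 miss  d=D]
4: W B1 -> L1 miss wb->B5  d=D]
5: R B1 -> L1 hit  d=D]
6: R B0 -> L0 hit  d=D]
7: W B4 -> L0 miss wb->B0  d=D]
8: W B0 -> L0 miss wb->B4  d=D]
9: R B0 -> L0 hit  d=D]
10: R B5 -> L1 miss wb->B1  d=-]
11: R B5 -> L1 hit  d=-]
12: R B3 -> L1 miss  d=-]
13: R B5 -> L1 miss  d=-]
14: W B3 -> L1 miss  d=D]
15: W B3 -> L1 hit  d=D]

WB = [5, 0, 4, 1]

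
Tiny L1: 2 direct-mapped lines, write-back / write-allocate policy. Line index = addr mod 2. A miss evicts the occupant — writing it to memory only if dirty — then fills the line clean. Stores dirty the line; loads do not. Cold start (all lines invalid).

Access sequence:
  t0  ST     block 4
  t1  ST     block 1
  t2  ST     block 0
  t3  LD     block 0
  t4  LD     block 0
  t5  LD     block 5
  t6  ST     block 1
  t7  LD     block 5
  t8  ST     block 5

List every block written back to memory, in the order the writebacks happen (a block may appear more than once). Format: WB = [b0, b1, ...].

WB = [4, 1, 1]

  0 | W B4 → L0 miss [D]
  1 | W B1 → L1 miss [D]
  2 | W B0 → L0 miss wb→B4 [D]
  3 | R B0 → L0 hit [D]
  4 | R B0 → L0 hit [D]
  5 | R B5 → L1 miss wb→B1 [-]
  6 | W B1 → L1 miss [D]
  7 | R B5 → L1 miss wb→B1 [-]
  8 | W B5 → L1 hit [D]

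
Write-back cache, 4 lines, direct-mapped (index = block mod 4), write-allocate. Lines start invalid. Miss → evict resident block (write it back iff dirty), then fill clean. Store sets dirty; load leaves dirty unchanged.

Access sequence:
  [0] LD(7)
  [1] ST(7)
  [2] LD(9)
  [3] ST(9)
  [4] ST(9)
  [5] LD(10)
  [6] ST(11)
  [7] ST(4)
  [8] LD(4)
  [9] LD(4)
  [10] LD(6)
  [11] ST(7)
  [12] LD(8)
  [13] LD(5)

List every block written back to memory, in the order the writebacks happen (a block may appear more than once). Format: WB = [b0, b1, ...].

WB = [7, 11, 4, 9]

  0 | R B7 → L3 miss [-]
  1 | W B7 → L3 hit [D]
  2 | R B9 → L1 miss [-]
  3 | W B9 → L1 hit [D]
  4 | W B9 → L1 hit [D]
  5 | R B10 → L2 miss [-]
  6 | W B11 → L3 miss wb→B7 [D]
  7 | W B4 → L0 miss [D]
  8 | R B4 → L0 hit [D]
  9 | R B4 → L0 hit [D]
  10 | R B6 → L2 miss [-]
  11 | W B7 → L3 miss wb→B11 [D]
  12 | R B8 → L0 miss wb→B4 [-]
  13 | R B5 → L1 miss wb→B9 [-]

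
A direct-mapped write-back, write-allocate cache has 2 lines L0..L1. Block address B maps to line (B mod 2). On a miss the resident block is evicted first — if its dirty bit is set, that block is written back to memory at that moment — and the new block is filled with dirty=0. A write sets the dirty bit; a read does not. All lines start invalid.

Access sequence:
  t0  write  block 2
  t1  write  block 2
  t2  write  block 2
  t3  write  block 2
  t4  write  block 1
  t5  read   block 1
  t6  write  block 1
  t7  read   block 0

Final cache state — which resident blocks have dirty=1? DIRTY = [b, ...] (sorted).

0: W B2 -> L0 miss  d=D]
1: W B2 -> L0 hit  d=D]
2: W B2 -> L0 hit  d=D]
3: W B2 -> L0 hit  d=D]
4: W B1 -> L1 miss  d=D]
5: R B1 -> L1 hit  d=D]
6: W B1 -> L1 hit  d=D]
7: R B0 -> L0 miss wb->B2  d=-]

DIRTY = [1]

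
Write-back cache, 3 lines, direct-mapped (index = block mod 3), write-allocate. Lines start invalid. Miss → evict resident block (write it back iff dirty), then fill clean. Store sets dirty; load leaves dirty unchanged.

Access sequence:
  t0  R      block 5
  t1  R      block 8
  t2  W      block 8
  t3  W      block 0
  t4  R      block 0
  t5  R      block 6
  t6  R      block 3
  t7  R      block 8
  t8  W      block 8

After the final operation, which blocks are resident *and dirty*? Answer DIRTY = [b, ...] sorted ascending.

0: R B5 → L2 miss [-]
1: R B8 → L2 miss [-]
2: W B8 → L2 hit [D]
3: W B0 → L0 miss [D]
4: R B0 → L0 hit [D]
5: R B6 → L0 miss wb→B0 [-]
6: R B3 → L0 miss [-]
7: R B8 → L2 hit [D]
8: W B8 → L2 hit [D]

DIRTY = [8]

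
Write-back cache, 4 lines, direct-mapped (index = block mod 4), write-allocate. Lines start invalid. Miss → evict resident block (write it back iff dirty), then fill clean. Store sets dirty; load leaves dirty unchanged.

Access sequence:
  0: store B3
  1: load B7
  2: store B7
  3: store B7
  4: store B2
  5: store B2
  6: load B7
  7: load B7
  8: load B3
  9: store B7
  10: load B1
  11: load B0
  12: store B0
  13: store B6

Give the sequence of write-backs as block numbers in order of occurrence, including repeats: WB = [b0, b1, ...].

WB = [3, 7, 2]

  0 | W B3 → L3 miss [D]
  1 | R B7 → L3 miss wb→B3 [-]
  2 | W B7 → L3 hit [D]
  3 | W B7 → L3 hit [D]
  4 | W B2 → L2 miss [D]
  5 | W B2 → L2 hit [D]
  6 | R B7 → L3 hit [D]
  7 | R B7 → L3 hit [D]
  8 | R B3 → L3 miss wb→B7 [-]
  9 | W B7 → L3 miss [D]
  10 | R B1 → L1 miss [-]
  11 | R B0 → L0 miss [-]
  12 | W B0 → L0 hit [D]
  13 | W B6 → L2 miss wb→B2 [D]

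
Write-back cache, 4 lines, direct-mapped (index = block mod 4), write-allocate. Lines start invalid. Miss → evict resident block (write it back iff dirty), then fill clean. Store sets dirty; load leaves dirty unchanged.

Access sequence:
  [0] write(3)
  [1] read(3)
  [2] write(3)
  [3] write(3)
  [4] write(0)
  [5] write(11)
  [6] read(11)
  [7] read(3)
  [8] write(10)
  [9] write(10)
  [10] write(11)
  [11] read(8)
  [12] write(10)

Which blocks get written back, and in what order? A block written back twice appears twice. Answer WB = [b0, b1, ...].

WB = [3, 11, 0]

0: W B3 -> L3 miss  d=D]
1: R B3 -> L3 hit  d=D]
2: W B3 -> L3 hit  d=D]
3: W B3 -> L3 hit  d=D]
4: W B0 -> L0 miss  d=D]
5: W B11 -> L3 miss wb->B3  d=D]
6: R B11 -> L3 hit  d=D]
7: R B3 -> L3 miss wb->B11  d=-]
8: W B10 -> L2 miss  d=D]
9: W B10 -> L2 hit  d=D]
10: W B11 -> L3 miss  d=D]
11: R B8 -> L0 miss wb->B0  d=-]
12: W B10 -> L2 hit  d=D]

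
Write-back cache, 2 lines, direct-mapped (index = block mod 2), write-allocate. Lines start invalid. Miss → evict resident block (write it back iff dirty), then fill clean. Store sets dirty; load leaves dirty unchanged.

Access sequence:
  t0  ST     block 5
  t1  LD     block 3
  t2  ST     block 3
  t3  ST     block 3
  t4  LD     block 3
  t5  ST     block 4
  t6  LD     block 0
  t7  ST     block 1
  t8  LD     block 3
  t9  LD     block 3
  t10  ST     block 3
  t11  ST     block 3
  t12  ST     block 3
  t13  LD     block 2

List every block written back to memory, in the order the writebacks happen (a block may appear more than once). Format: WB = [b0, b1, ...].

0: W B5 -> L1 miss  d=D]
1: R B3 -> L1 miss wb->B5  d=-]
2: W B3 -> L1 hit  d=D]
3: W B3 -> L1 hit  d=D]
4: R B3 -> L1 hit  d=D]
5: W B4 -> L0 miss  d=D]
6: R B0 -> L0 miss wb->B4  d=-]
7: W B1 -> L1 miss wb->B3  d=D]
8: R B3 -> L1 miss wb->B1  d=-]
9: R B3 -> L1 hit  d=-]
10: W B3 -> L1 hit  d=D]
11: W B3 -> L1 hit  d=D]
12: W B3 -> L1 hit  d=D]
13: R B2 -> L0 miss  d=-]

WB = [5, 4, 3, 1]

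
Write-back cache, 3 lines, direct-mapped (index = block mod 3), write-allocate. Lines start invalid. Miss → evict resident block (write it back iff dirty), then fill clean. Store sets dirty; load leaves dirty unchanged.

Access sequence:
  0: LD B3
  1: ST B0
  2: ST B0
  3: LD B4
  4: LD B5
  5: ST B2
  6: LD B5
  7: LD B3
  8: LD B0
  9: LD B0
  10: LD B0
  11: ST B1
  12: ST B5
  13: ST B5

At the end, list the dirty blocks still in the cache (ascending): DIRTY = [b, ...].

0: R B3 -> L0 miss  d=-]
1: W B0 -> L0 miss  d=D]
2: W B0 -> L0 hit  d=D]
3: R B4 -> L1 miss  d=-]
4: R B5 -> L2 miss  d=-]
5: W B2 -> L2 miss  d=D]
6: R B5 -> L2 miss wb->B2  d=-]
7: R B3 -> L0 miss wb->B0  d=-]
8: R B0 -> L0 miss  d=-]
9: R B0 -> L0 hit  d=-]
10: R B0 -> L0 hit  d=-]
11: W B1 -> L1 miss  d=D]
12: W B5 -> L2 hit  d=D]
13: W B5 -> L2 hit  d=D]

DIRTY = [1, 5]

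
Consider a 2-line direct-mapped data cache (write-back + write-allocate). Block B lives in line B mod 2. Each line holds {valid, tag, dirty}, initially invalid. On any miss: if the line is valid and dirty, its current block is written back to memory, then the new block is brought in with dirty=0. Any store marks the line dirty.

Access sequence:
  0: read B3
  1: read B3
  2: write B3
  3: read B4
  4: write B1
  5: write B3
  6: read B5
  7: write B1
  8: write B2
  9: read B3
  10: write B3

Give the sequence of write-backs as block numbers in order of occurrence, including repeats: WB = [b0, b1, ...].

0: R B3 → L1 miss [-]
1: R B3 → L1 hit [-]
2: W B3 → L1 hit [D]
3: R B4 → L0 miss [-]
4: W B1 → L1 miss wb→B3 [D]
5: W B3 → L1 miss wb→B1 [D]
6: R B5 → L1 miss wb→B3 [-]
7: W B1 → L1 miss [D]
8: W B2 → L0 miss [D]
9: R B3 → L1 miss wb→B1 [-]
10: W B3 → L1 hit [D]

WB = [3, 1, 3, 1]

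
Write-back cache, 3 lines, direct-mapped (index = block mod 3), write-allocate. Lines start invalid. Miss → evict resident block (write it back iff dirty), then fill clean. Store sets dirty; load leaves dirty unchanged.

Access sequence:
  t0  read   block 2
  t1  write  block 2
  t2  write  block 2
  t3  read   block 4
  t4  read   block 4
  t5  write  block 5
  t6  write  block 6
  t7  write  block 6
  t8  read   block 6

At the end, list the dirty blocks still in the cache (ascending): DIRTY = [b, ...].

DIRTY = [5, 6]

0: R B2 -> L2 miss  d=-]
1: W B2 -> L2 hit  d=D]
2: W B2 -> L2 hit  d=D]
3: R B4 -> L1 miss  d=-]
4: R B4 -> L1 hit  d=-]
5: W B5 -> L2 miss wb->B2  d=D]
6: W B6 -> L0 miss  d=D]
7: W B6 -> L0 hit  d=D]
8: R B6 -> L0 hit  d=D]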